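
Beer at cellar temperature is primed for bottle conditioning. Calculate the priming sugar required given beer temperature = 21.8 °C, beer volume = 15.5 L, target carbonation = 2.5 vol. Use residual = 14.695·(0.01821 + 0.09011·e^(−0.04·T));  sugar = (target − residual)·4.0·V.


residual = 14.695·(0.01821 + 0.09011·e^(−0.04·21.8)) = 0.8212
sugar = (2.5 − 0.8212)·4.0·15.5

104.0826 g


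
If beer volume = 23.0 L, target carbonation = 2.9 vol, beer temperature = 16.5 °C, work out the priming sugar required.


residual = 14.695·(0.01821 + 0.09011·e^(−0.04·T));  sugar = (target − residual)·4.0·V
residual = 14.695·(0.01821 + 0.09011·e^(−0.04·16.5)) = 0.9520
sugar = (2.9 − 0.9520)·4.0·23.0

179.2166 g


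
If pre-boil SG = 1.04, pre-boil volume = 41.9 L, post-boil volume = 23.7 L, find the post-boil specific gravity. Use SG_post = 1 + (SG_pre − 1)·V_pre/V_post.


pts_pre = (1.04 − 1)·1000 = 40.0000
pts_post = 40.0000·41.9/23.7 = 70.7173
SG_post = 1 + 70.7173/1000

1.0707


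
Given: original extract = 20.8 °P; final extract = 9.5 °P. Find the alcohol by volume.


SG = 259/(259 − P);  ABV = (OG − FG)·131.25
OG = 259/(259 − 20.8) = 1.0873
FG = 259/(259 − 9.5) = 1.0381
ABV = (1.0873 − 1.0381)·131.25

6.4635 % ABV


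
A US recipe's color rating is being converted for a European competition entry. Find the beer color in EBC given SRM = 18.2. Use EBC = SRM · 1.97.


EBC = 18.2 · 1.97

35.8540 EBC


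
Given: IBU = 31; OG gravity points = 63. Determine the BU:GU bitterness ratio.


BU:GU = IBU / OG_points
BU:GU = 31 / 63

0.4921


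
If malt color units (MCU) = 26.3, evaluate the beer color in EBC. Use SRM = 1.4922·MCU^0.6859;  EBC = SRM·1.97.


SRM = 1.4922·26.3^0.6859 = 14.0532
EBC = 14.0532·1.97

27.6848 EBC


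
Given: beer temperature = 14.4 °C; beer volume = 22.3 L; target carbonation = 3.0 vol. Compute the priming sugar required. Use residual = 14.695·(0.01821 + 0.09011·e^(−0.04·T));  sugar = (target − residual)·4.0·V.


residual = 14.695·(0.01821 + 0.09011·e^(−0.04·14.4)) = 1.0120
sugar = (3.0 − 1.0120)·4.0·22.3

177.3326 g


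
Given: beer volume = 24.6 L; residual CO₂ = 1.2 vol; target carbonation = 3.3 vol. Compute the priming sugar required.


sugar = (target − residual)·4.0·V
sugar = (3.3 − 1.2)·4.0·24.6

206.6400 g


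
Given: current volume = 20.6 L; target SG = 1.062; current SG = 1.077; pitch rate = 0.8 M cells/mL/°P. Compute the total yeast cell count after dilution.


V_w = V·((SG_c−1)/(SG_t−1)−1);  °P = 259 − 259/SG_t;  cells = rate·(V+V_w)·°P
V_w = 20.6·((1.077−1)/(1.062−1)−1) = 4.9839
V_final = 20.6 + 4.9839 = 25.5839
°P = 259 − 259/1.062 = 15.1205
cells = 0.8·25.5839·15.1205

309.4733 billion cells


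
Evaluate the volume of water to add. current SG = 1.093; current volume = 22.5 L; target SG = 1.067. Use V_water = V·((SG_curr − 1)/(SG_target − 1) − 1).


V_water = 22.5·((1.093 − 1)/(1.067 − 1) − 1)

8.7313 L


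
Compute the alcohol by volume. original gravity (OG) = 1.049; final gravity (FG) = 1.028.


ABV = (OG − FG) · 131.25
ABV = (1.049 − 1.028) · 131.25

2.7562 % ABV


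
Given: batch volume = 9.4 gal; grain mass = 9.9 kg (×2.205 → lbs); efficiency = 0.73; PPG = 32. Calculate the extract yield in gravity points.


points = lbs × PPG × eff / vol
lbs = 9.9 × 2.205 = 21.8295
points = 21.8295 × 32 × 0.73 / 9.4

54.2486 points


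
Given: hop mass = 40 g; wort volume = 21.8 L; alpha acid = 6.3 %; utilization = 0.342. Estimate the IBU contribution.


IBU = (α/100)·mass·U·1000 / V
IBU = (6.3/100)·40·0.342·1000 / 21.8

39.5339 IBU


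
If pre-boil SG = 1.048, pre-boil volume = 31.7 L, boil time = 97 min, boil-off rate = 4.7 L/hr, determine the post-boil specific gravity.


V_post = V_pre − rate·(t/60);  SG_post = 1 + (SG_pre−1)·V_pre/V_post
V_post = 31.7 − 4.7·(97/60) = 24.1017
SG_post = 1 + (1.048 − 1)·31.7/24.1017

1.0631


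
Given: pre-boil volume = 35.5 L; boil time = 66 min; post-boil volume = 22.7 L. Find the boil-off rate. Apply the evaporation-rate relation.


rate = (V_pre − V_post) / (t_min/60)
rate = (35.5 − 22.7) / (66/60)

11.6364 L/hr


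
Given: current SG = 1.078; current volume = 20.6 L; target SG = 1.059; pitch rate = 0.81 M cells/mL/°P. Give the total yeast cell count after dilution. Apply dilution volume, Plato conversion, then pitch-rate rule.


V_w = V·((SG_c−1)/(SG_t−1)−1);  °P = 259 − 259/SG_t;  cells = rate·(V+V_w)·°P
V_w = 20.6·((1.078−1)/(1.059−1)−1) = 6.6339
V_final = 20.6 + 6.6339 = 27.2339
°P = 259 − 259/1.059 = 14.4297
cells = 0.81·27.2339·14.4297

318.3103 billion cells


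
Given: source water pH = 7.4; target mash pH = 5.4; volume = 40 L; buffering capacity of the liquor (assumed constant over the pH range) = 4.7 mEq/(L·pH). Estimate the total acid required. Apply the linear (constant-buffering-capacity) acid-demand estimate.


acid = buffering capacity · (pH_source − pH_target) · V
acid = 4.7 · (7.4 − 5.4) · 40

376.0000 mEq


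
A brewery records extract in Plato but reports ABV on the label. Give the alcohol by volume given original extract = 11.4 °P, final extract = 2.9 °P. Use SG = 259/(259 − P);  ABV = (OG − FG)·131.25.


OG = 259/(259 − 11.4) = 1.0460
FG = 259/(259 − 2.9) = 1.0113
ABV = (1.0460 − 1.0113)·131.25

4.5568 % ABV


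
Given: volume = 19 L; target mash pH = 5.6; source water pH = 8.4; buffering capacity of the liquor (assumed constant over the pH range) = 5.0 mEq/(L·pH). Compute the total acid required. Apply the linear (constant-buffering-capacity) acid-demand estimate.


acid = buffering capacity · (pH_source − pH_target) · V
acid = 5.0 · (8.4 − 5.6) · 19

266.0000 mEq


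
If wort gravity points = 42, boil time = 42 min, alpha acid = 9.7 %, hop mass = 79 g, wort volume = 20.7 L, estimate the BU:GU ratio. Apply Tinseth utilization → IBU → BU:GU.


U = 1.65·0.000125^(GP/1000)·(1−e^(−0.04t))/4.15;  IBU = (α/100)·m·U·1000/V;  BU:GU = IBU/GP
U = 1.65·0.000125^(42/1000)·(1−e^(−0.04·42))/4.15 = 0.2218
IBU = (9.7/100)·79·0.2218·1000/20.7 = 82.1031
BU:GU = 82.1031/42

1.9548


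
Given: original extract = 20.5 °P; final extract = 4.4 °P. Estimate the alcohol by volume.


SG = 259/(259 − P);  ABV = (OG − FG)·131.25
OG = 259/(259 − 20.5) = 1.0860
FG = 259/(259 − 4.4) = 1.0173
ABV = (1.0860 − 1.0173)·131.25

9.0132 % ABV


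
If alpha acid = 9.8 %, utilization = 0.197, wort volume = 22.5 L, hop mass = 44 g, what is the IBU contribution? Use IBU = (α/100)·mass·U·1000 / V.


IBU = (9.8/100)·44·0.197·1000 / 22.5

37.7540 IBU


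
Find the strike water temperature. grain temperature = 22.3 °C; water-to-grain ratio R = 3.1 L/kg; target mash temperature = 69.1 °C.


T_strike = (0.41/R)·(T_mash − T_grain) + T_mash
T_strike = (0.41/3.1)·(69.1 − 22.3) + 69.1

75.2897 °C


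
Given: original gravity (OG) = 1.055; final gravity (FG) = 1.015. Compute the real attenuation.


AA = (OG−FG)/(OG−1)·100;  RA = AA·0.8192
AA = (1.055 − 1.015)/(1.055 − 1)·100 = 72.7273
RA = 72.7273·0.8192

59.5782 %


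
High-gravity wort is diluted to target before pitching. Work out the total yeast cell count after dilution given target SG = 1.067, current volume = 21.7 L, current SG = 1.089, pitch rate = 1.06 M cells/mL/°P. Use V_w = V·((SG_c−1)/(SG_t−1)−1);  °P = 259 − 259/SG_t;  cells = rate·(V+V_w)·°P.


V_w = 21.7·((1.089−1)/(1.067−1)−1) = 7.1254
V_final = 21.7 + 7.1254 = 28.8254
°P = 259 − 259/1.067 = 16.2634
cells = 1.06·28.8254·16.2634

496.9251 billion cells


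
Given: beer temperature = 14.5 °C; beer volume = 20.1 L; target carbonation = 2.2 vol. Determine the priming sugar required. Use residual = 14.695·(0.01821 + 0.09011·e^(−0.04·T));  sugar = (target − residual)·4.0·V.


residual = 14.695·(0.01821 + 0.09011·e^(−0.04·14.5)) = 1.0090
sugar = (2.2 − 1.0090)·4.0·20.1

95.7568 g


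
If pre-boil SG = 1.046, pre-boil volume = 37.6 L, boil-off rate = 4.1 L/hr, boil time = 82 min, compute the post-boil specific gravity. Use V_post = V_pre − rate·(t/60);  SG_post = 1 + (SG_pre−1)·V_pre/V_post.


V_post = 37.6 − 4.1·(82/60) = 31.9967
SG_post = 1 + (1.046 − 1)·37.6/31.9967

1.0541


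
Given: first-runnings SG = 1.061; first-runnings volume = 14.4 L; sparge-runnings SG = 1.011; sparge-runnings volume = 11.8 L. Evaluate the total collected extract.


total = Σ (SG_i − 1)·1000·V_i
first = (1.061 − 1)·1000·14.4 = 878.4000
sparge = (1.011 − 1)·1000·11.8 = 129.8000
total = 878.4000 + 129.8000

1008.2000 gravity·L


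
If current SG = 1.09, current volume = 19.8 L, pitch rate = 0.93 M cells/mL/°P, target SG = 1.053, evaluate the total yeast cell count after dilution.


V_w = V·((SG_c−1)/(SG_t−1)−1);  °P = 259 − 259/SG_t;  cells = rate·(V+V_w)·°P
V_w = 19.8·((1.09−1)/(1.053−1)−1) = 13.8226
V_final = 19.8 + 13.8226 = 33.6226
°P = 259 − 259/1.053 = 13.0361
cells = 0.93·33.6226·13.0361

407.6262 billion cells


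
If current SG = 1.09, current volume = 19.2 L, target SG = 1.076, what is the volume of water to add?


V_water = V·((SG_curr − 1)/(SG_target − 1) − 1)
V_water = 19.2·((1.09 − 1)/(1.076 − 1) − 1)

3.5368 L


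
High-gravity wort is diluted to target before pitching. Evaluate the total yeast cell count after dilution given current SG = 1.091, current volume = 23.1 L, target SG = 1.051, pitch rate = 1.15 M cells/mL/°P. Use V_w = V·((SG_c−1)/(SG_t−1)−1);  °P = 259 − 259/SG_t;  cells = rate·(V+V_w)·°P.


V_w = 23.1·((1.091−1)/(1.051−1)−1) = 18.1176
V_final = 23.1 + 18.1176 = 41.2176
°P = 259 − 259/1.051 = 12.5680
cells = 1.15·41.2176·12.5680

595.7283 billion cells


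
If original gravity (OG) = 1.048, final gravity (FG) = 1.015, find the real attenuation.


AA = (OG−FG)/(OG−1)·100;  RA = AA·0.8192
AA = (1.048 − 1.015)/(1.048 − 1)·100 = 68.7500
RA = 68.7500·0.8192

56.3200 %


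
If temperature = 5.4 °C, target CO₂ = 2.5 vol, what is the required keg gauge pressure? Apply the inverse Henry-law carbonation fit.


psi = vols/(0.01821 + 0.09011·e^(−0.04·T)) − 14.695
psi = 2.5/(0.01821 + 0.09011·e^(−0.04·5.4)) − 14.695

12.8336 psi


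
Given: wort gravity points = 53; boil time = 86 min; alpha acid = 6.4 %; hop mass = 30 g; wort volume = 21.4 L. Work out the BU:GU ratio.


U = 1.65·0.000125^(GP/1000)·(1−e^(−0.04t))/4.15;  IBU = (α/100)·m·U·1000/V;  BU:GU = IBU/GP
U = 1.65·0.000125^(53/1000)·(1−e^(−0.04·86))/4.15 = 0.2390
IBU = (6.4/100)·30·0.2390·1000/21.4 = 21.4440
BU:GU = 21.4440/53

0.4046


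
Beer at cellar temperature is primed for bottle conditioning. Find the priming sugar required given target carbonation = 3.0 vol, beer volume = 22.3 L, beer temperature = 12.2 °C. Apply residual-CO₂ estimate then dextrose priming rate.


residual = 14.695·(0.01821 + 0.09011·e^(−0.04·T));  sugar = (target − residual)·4.0·V
residual = 14.695·(0.01821 + 0.09011·e^(−0.04·12.2)) = 1.0804
sugar = (3.0 − 1.0804)·4.0·22.3

171.2248 g


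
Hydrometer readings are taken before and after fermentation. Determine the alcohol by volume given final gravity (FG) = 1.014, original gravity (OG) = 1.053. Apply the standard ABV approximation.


ABV = (OG − FG) · 131.25
ABV = (1.053 − 1.014) · 131.25

5.1187 % ABV


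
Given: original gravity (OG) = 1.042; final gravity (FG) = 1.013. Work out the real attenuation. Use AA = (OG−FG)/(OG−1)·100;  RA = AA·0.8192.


AA = (1.042 − 1.013)/(1.042 − 1)·100 = 69.0476
RA = 69.0476·0.8192

56.5638 %


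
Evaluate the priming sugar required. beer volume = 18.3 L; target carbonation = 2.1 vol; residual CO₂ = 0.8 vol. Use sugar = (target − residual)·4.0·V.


sugar = (2.1 − 0.8)·4.0·18.3

95.1600 g


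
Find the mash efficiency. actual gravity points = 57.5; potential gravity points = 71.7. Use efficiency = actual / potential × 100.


efficiency = 57.5 / 71.7 × 100

80.1953 %


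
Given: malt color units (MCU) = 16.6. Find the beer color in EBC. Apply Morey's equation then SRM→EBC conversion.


SRM = 1.4922·MCU^0.6859;  EBC = SRM·1.97
SRM = 1.4922·16.6^0.6859 = 10.2494
EBC = 10.2494·1.97

20.1914 EBC


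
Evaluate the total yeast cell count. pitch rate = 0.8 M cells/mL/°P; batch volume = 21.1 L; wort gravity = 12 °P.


cells (billions) = rate · V_L · °P
cells = 0.8 · 21.1 · 12

202.5600 billion cells


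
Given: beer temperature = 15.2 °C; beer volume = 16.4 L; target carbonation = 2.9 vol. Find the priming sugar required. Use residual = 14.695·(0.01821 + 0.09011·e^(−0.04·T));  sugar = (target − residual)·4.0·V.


residual = 14.695·(0.01821 + 0.09011·e^(−0.04·15.2)) = 0.9885
sugar = (2.9 − 0.9885)·4.0·16.4

125.3929 g


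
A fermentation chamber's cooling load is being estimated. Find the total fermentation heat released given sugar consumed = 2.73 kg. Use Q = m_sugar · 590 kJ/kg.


Q = 2.73 · 590

1610.7000 kJ


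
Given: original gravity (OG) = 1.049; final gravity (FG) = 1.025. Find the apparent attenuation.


AA = (OG − FG)/(OG − 1) · 100
AA = (1.049 − 1.025)/(1.049 − 1) · 100

48.9796 %


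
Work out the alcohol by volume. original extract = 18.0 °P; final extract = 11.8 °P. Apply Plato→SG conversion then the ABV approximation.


SG = 259/(259 − P);  ABV = (OG − FG)·131.25
OG = 259/(259 − 18.0) = 1.0747
FG = 259/(259 − 11.8) = 1.0477
ABV = (1.0747 − 1.0477)·131.25

3.5377 % ABV


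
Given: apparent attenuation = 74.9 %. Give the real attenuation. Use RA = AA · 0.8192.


RA = 74.9 · 0.8192

61.3581 %


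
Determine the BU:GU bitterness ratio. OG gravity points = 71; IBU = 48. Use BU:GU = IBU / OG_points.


BU:GU = 48 / 71

0.6761


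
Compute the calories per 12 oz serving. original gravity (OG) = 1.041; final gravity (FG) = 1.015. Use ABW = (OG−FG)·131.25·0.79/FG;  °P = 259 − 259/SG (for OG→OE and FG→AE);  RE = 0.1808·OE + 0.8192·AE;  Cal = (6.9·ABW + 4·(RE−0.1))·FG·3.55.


ABW = (1.041 − 1.015)·131.25·0.79/1.015 = 2.6560
OE = 259 − 259/1.041 = 10.2008 °P
AE = 259 − 259/1.015 = 3.8276 °P
RE = 0.1808·10.2008 + 0.8192·3.8276 = 4.9799 °P
Cal = (6.9·2.6560 + 4·(4.9799−0.1))·1.015·3.55

136.3688 kcal


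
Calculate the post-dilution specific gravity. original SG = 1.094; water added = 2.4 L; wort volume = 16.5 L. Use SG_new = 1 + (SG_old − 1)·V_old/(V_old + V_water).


pts = (1.094 − 1)·1000·16.5/(16.5 + 2.4) = 82.0635
SG_new = 1 + 82.0635/1000

1.0821


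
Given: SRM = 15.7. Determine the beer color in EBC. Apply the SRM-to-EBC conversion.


EBC = SRM · 1.97
EBC = 15.7 · 1.97

30.9290 EBC


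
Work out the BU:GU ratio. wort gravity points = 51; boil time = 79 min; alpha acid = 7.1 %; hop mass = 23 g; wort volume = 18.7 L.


U = 1.65·0.000125^(GP/1000)·(1−e^(−0.04t))/4.15;  IBU = (α/100)·m·U·1000/V;  BU:GU = IBU/GP
U = 1.65·0.000125^(51/1000)·(1−e^(−0.04·79))/4.15 = 0.2407
IBU = (7.1/100)·23·0.2407·1000/18.7 = 21.0230
BU:GU = 21.0230/51

0.4122


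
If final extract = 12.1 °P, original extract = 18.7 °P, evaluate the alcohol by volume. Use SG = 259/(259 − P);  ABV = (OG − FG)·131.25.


OG = 259/(259 − 18.7) = 1.0778
FG = 259/(259 − 12.1) = 1.0490
ABV = (1.0778 − 1.0490)·131.25

3.7815 % ABV


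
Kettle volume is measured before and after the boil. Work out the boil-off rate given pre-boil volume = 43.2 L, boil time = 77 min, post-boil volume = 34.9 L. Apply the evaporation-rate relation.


rate = (V_pre − V_post) / (t_min/60)
rate = (43.2 − 34.9) / (77/60)

6.4675 L/hr


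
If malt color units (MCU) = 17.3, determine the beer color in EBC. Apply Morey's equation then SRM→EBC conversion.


SRM = 1.4922·MCU^0.6859;  EBC = SRM·1.97
SRM = 1.4922·17.3^0.6859 = 10.5439
EBC = 10.5439·1.97

20.7716 EBC


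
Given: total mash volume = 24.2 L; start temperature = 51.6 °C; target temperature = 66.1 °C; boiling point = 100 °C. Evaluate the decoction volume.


V_dec = V_total·(T_target − T_start)/(T_boil − T_start)
V_dec = 24.2·(66.1 − 51.6)/(100 − 51.6)

7.2500 L


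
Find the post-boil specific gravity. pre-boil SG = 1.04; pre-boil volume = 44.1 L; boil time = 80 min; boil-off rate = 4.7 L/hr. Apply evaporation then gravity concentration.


V_post = V_pre − rate·(t/60);  SG_post = 1 + (SG_pre−1)·V_pre/V_post
V_post = 44.1 − 4.7·(80/60) = 37.8333
SG_post = 1 + (1.04 − 1)·44.1/37.8333

1.0466


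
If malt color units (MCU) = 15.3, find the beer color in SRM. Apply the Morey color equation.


SRM = 1.4922 · MCU^0.6859
SRM = 1.4922 · 15.3^0.6859

9.6919 SRM


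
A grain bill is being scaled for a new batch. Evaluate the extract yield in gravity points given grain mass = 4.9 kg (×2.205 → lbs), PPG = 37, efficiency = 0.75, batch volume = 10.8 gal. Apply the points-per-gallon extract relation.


points = lbs × PPG × eff / vol
lbs = 4.9 × 2.205 = 10.8045
points = 10.8045 × 37 × 0.75 / 10.8

27.7616 points


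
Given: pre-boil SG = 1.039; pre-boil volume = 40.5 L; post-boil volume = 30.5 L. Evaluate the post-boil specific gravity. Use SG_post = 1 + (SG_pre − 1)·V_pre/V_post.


pts_pre = (1.039 − 1)·1000 = 39.0000
pts_post = 39.0000·40.5/30.5 = 51.7869
SG_post = 1 + 51.7869/1000

1.0518


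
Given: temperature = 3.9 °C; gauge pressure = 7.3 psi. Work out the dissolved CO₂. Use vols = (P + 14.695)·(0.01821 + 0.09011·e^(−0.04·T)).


vols = (7.3 + 14.695)·(0.01821 + 0.09011·e^(−0.04·3.9))

2.0962 volumes


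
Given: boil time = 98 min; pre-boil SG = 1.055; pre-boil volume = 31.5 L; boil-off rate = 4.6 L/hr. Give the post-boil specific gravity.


V_post = V_pre − rate·(t/60);  SG_post = 1 + (SG_pre−1)·V_pre/V_post
V_post = 31.5 − 4.6·(98/60) = 23.9867
SG_post = 1 + (1.055 − 1)·31.5/23.9867

1.0722


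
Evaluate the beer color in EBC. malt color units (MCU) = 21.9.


SRM = 1.4922·MCU^0.6859;  EBC = SRM·1.97
SRM = 1.4922·21.9^0.6859 = 12.3947
EBC = 12.3947·1.97

24.4177 EBC


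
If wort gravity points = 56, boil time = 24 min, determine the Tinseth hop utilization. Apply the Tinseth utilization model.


U = 1.65·0.000125^(GP/1000) · (1 − e^(−0.04·t))/4.15
bigness = 1.65·0.000125^(56/1000) = 0.9975
boil_factor = (1 − e^(−0.04·24))/4.15 = 0.1487
U = 0.9975 · 0.1487

0.1483


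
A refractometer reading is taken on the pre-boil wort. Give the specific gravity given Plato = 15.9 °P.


SG = 259/(259 − P)
SG = 259/(259 − 15.9)

1.0654


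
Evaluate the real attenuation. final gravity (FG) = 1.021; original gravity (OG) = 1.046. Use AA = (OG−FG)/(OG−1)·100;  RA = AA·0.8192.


AA = (1.046 − 1.021)/(1.046 − 1)·100 = 54.3478
RA = 54.3478·0.8192

44.5217 %


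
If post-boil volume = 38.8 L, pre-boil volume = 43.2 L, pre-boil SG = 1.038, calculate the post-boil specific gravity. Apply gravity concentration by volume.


SG_post = 1 + (SG_pre − 1)·V_pre/V_post
pts_pre = (1.038 − 1)·1000 = 38.0000
pts_post = 38.0000·43.2/38.8 = 42.3093
SG_post = 1 + 42.3093/1000

1.0423


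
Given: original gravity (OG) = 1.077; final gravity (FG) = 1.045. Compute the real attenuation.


AA = (OG−FG)/(OG−1)·100;  RA = AA·0.8192
AA = (1.077 − 1.045)/(1.077 − 1)·100 = 41.5584
RA = 41.5584·0.8192

34.0447 %


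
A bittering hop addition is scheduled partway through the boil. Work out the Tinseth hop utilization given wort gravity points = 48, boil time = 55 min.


U = 1.65·0.000125^(GP/1000) · (1 − e^(−0.04·t))/4.15
bigness = 1.65·0.000125^(48/1000) = 1.0719
boil_factor = (1 − e^(−0.04·55))/4.15 = 0.2143
U = 1.0719 · 0.2143

0.2297


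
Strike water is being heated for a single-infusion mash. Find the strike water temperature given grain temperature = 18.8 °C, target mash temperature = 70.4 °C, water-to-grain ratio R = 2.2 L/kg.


T_strike = (0.41/R)·(T_mash − T_grain) + T_mash
T_strike = (0.41/2.2)·(70.4 − 18.8) + 70.4

80.0164 °C


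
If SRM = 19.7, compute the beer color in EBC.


EBC = SRM · 1.97
EBC = 19.7 · 1.97

38.8090 EBC


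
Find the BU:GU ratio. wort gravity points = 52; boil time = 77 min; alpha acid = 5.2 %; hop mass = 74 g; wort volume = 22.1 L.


U = 1.65·0.000125^(GP/1000)·(1−e^(−0.04t))/4.15;  IBU = (α/100)·m·U·1000/V;  BU:GU = IBU/GP
U = 1.65·0.000125^(52/1000)·(1−e^(−0.04·77))/4.15 = 0.2377
IBU = (5.2/100)·74·0.2377·1000/22.1 = 41.3890
BU:GU = 41.3890/52

0.7959


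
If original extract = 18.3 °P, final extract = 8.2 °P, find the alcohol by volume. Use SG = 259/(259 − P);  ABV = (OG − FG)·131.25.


OG = 259/(259 − 18.3) = 1.0760
FG = 259/(259 − 8.2) = 1.0327
ABV = (1.0760 − 1.0327)·131.25

5.6874 % ABV


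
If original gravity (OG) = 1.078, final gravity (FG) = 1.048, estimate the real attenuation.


AA = (OG−FG)/(OG−1)·100;  RA = AA·0.8192
AA = (1.078 − 1.048)/(1.078 − 1)·100 = 38.4615
RA = 38.4615·0.8192

31.5077 %


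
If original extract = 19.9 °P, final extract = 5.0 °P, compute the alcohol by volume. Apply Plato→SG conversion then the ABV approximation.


SG = 259/(259 − P);  ABV = (OG − FG)·131.25
OG = 259/(259 − 19.9) = 1.0832
FG = 259/(259 − 5.0) = 1.0197
ABV = (1.0832 − 1.0197)·131.25

8.3401 % ABV


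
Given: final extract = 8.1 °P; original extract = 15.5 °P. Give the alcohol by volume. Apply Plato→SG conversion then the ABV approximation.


SG = 259/(259 − P);  ABV = (OG − FG)·131.25
OG = 259/(259 − 15.5) = 1.0637
FG = 259/(259 − 8.1) = 1.0323
ABV = (1.0637 − 1.0323)·131.25

4.1175 % ABV


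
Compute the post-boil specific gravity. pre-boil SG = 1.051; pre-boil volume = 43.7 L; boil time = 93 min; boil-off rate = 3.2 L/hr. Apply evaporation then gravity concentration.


V_post = V_pre − rate·(t/60);  SG_post = 1 + (SG_pre−1)·V_pre/V_post
V_post = 43.7 − 3.2·(93/60) = 38.7400
SG_post = 1 + (1.051 − 1)·43.7/38.7400

1.0575


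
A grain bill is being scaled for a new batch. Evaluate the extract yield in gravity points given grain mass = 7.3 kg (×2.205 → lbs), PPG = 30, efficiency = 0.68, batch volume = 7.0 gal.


points = lbs × PPG × eff / vol
lbs = 7.3 × 2.205 = 16.0965
points = 16.0965 × 30 × 0.68 / 7.0

46.9098 points


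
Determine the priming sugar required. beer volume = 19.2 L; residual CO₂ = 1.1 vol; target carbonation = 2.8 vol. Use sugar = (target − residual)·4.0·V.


sugar = (2.8 − 1.1)·4.0·19.2

130.5600 g


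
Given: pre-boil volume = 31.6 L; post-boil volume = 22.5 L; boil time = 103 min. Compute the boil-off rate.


rate = (V_pre − V_post) / (t_min/60)
rate = (31.6 − 22.5) / (103/60)

5.3010 L/hr


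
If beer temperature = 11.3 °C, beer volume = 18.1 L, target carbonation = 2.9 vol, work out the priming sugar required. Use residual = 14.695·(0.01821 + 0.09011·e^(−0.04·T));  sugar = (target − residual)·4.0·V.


residual = 14.695·(0.01821 + 0.09011·e^(−0.04·11.3)) = 1.1102
sugar = (2.9 − 1.1102)·4.0·18.1

129.5790 g


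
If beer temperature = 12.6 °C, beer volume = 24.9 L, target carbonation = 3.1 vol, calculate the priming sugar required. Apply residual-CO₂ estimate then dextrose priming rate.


residual = 14.695·(0.01821 + 0.09011·e^(−0.04·T));  sugar = (target − residual)·4.0·V
residual = 14.695·(0.01821 + 0.09011·e^(−0.04·12.6)) = 1.0675
sugar = (3.1 − 1.0675)·4.0·24.9

202.4333 g


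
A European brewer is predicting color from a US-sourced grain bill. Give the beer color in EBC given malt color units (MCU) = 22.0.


SRM = 1.4922·MCU^0.6859;  EBC = SRM·1.97
SRM = 1.4922·22.0^0.6859 = 12.4335
EBC = 12.4335·1.97

24.4941 EBC


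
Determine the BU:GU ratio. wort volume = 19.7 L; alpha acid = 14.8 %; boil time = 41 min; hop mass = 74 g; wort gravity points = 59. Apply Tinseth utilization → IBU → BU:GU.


U = 1.65·0.000125^(GP/1000)·(1−e^(−0.04t))/4.15;  IBU = (α/100)·m·U·1000/V;  BU:GU = IBU/GP
U = 1.65·0.000125^(59/1000)·(1−e^(−0.04·41))/4.15 = 0.1886
IBU = (14.8/100)·74·0.1886·1000/19.7 = 104.8399
BU:GU = 104.8399/59

1.7769


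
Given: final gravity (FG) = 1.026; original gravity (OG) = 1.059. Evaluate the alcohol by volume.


ABV = (OG − FG) · 131.25
ABV = (1.059 − 1.026) · 131.25

4.3312 % ABV


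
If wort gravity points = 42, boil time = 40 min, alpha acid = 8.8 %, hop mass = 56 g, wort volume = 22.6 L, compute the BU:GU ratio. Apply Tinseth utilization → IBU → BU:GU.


U = 1.65·0.000125^(GP/1000)·(1−e^(−0.04t))/4.15;  IBU = (α/100)·m·U·1000/V;  BU:GU = IBU/GP
U = 1.65·0.000125^(42/1000)·(1−e^(−0.04·40))/4.15 = 0.2176
IBU = (8.8/100)·56·0.2176·1000/22.6 = 47.4381
BU:GU = 47.4381/42

1.1295


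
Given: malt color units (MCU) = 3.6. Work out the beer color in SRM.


SRM = 1.4922 · MCU^0.6859
SRM = 1.4922 · 3.6^0.6859

3.5925 SRM


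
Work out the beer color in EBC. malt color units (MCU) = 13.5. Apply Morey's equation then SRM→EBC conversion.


SRM = 1.4922·MCU^0.6859;  EBC = SRM·1.97
SRM = 1.4922·13.5^0.6859 = 8.8945
EBC = 8.8945·1.97

17.5222 EBC


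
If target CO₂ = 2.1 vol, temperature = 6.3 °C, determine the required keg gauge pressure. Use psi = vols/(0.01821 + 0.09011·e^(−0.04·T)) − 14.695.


psi = 2.1/(0.01821 + 0.09011·e^(−0.04·6.3)) − 14.695

9.1017 psi


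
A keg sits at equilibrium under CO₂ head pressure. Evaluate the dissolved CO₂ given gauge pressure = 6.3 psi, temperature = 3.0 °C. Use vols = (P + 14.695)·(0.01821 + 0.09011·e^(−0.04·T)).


vols = (6.3 + 14.695)·(0.01821 + 0.09011·e^(−0.04·3.0))

2.0602 volumes


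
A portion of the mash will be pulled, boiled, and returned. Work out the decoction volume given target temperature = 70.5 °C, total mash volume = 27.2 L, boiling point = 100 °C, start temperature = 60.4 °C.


V_dec = V_total·(T_target − T_start)/(T_boil − T_start)
V_dec = 27.2·(70.5 − 60.4)/(100 − 60.4)

6.9374 L


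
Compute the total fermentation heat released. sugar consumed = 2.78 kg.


Q = m_sugar · 590 kJ/kg
Q = 2.78 · 590

1640.2000 kJ


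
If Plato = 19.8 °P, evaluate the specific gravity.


SG = 259/(259 − P)
SG = 259/(259 − 19.8)

1.0828


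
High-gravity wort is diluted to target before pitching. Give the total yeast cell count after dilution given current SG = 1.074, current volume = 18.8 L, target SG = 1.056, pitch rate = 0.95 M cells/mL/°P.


V_w = V·((SG_c−1)/(SG_t−1)−1);  °P = 259 − 259/SG_t;  cells = rate·(V+V_w)·°P
V_w = 18.8·((1.074−1)/(1.056−1)−1) = 6.0429
V_final = 18.8 + 6.0429 = 24.8429
°P = 259 − 259/1.056 = 13.7348
cells = 0.95·24.8429·13.7348

324.1522 billion cells


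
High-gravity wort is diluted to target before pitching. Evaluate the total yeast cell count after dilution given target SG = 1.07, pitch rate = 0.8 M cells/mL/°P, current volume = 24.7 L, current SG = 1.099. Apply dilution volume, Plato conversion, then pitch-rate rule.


V_w = V·((SG_c−1)/(SG_t−1)−1);  °P = 259 − 259/SG_t;  cells = rate·(V+V_w)·°P
V_w = 24.7·((1.099−1)/(1.07−1)−1) = 10.2329
V_final = 24.7 + 10.2329 = 34.9329
°P = 259 − 259/1.07 = 16.9439
cells = 0.8·34.9329·16.9439

473.5198 billion cells


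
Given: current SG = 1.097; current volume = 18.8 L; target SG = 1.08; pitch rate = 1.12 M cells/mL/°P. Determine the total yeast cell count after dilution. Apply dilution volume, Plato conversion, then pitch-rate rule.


V_w = V·((SG_c−1)/(SG_t−1)−1);  °P = 259 − 259/SG_t;  cells = rate·(V+V_w)·°P
V_w = 18.8·((1.097−1)/(1.08−1)−1) = 3.9950
V_final = 18.8 + 3.9950 = 22.7950
°P = 259 − 259/1.08 = 19.1852
cells = 1.12·22.7950·19.1852

489.8055 billion cells


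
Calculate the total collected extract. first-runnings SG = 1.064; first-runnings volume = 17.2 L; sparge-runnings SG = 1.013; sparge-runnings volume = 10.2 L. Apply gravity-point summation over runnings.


total = Σ (SG_i − 1)·1000·V_i
first = (1.064 − 1)·1000·17.2 = 1100.8000
sparge = (1.013 − 1)·1000·10.2 = 132.6000
total = 1100.8000 + 132.6000

1233.4000 gravity·L


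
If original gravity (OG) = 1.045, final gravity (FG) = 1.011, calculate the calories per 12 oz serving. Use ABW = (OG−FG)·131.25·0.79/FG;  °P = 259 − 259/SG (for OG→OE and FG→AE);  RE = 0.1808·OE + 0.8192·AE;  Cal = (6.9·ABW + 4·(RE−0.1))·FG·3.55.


ABW = (1.045 − 1.011)·131.25·0.79/1.011 = 3.4870
OE = 259 − 259/1.045 = 11.1531 °P
AE = 259 − 259/1.011 = 2.8180 °P
RE = 0.1808·11.1531 + 0.8192·2.8180 = 4.3250 °P
Cal = (6.9·3.4870 + 4·(4.3250−0.1))·1.011·3.55

147.0089 kcal


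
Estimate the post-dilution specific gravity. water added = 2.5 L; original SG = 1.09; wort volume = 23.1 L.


SG_new = 1 + (SG_old − 1)·V_old/(V_old + V_water)
pts = (1.09 − 1)·1000·23.1/(23.1 + 2.5) = 81.2109
SG_new = 1 + 81.2109/1000

1.0812


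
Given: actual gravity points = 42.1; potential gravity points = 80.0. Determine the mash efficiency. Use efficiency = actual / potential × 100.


efficiency = 42.1 / 80.0 × 100

52.6250 %


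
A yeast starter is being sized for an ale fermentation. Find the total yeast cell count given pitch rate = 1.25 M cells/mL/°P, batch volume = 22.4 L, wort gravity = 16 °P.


cells (billions) = rate · V_L · °P
cells = 1.25 · 22.4 · 16

448.0000 billion cells


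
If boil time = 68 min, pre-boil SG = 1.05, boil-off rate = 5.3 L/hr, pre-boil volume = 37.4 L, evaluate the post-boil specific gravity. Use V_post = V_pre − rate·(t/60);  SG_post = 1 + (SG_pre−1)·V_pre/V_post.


V_post = 37.4 − 5.3·(68/60) = 31.3933
SG_post = 1 + (1.05 − 1)·37.4/31.3933

1.0596


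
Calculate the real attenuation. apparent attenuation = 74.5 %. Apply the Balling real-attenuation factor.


RA = AA · 0.8192
RA = 74.5 · 0.8192

61.0304 %


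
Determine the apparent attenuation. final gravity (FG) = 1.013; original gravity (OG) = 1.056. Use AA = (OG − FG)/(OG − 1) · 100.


AA = (1.056 − 1.013)/(1.056 − 1) · 100

76.7857 %


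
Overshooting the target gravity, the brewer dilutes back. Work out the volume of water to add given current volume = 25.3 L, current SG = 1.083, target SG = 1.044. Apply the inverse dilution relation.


V_water = V·((SG_curr − 1)/(SG_target − 1) − 1)
V_water = 25.3·((1.083 − 1)/(1.044 − 1) − 1)

22.4250 L


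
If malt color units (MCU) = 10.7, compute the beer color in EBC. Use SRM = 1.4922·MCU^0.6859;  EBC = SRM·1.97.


SRM = 1.4922·10.7^0.6859 = 7.5837
EBC = 7.5837·1.97

14.9399 EBC


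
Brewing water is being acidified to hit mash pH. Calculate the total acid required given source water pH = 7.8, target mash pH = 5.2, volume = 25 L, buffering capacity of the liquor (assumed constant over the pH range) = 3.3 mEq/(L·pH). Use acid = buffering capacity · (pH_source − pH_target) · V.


acid = 3.3 · (7.8 − 5.2) · 25

214.5000 mEq


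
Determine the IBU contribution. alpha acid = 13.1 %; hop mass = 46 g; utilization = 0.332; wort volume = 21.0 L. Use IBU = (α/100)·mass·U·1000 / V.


IBU = (13.1/100)·46·0.332·1000 / 21.0

95.2682 IBU


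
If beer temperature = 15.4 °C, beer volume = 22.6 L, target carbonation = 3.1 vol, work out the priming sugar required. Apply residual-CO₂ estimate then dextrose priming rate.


residual = 14.695·(0.01821 + 0.09011·e^(−0.04·T));  sugar = (target − residual)·4.0·V
residual = 14.695·(0.01821 + 0.09011·e^(−0.04·15.4)) = 0.9828
sugar = (3.1 − 0.9828)·4.0·22.6

191.3968 g


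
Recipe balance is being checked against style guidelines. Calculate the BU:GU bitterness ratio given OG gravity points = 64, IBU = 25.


BU:GU = IBU / OG_points
BU:GU = 25 / 64

0.3906


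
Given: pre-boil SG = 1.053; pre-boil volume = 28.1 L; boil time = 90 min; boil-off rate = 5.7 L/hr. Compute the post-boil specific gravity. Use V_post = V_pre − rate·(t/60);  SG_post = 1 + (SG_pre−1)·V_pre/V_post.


V_post = 28.1 − 5.7·(90/60) = 19.5500
SG_post = 1 + (1.053 − 1)·28.1/19.5500

1.0762


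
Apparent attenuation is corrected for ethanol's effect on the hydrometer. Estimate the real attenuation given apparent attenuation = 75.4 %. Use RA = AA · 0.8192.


RA = 75.4 · 0.8192

61.7677 %


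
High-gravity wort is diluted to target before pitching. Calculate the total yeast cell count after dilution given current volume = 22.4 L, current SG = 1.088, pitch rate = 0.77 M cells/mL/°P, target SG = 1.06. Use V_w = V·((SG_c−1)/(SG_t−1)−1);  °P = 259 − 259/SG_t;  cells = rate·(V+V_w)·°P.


V_w = 22.4·((1.088−1)/(1.06−1)−1) = 10.4533
V_final = 22.4 + 10.4533 = 32.8533
°P = 259 − 259/1.06 = 14.6604
cells = 0.77·32.8533·14.6604

370.8645 billion cells


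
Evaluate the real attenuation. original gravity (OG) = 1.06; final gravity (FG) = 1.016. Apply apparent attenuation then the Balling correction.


AA = (OG−FG)/(OG−1)·100;  RA = AA·0.8192
AA = (1.06 − 1.016)/(1.06 − 1)·100 = 73.3333
RA = 73.3333·0.8192

60.0747 %


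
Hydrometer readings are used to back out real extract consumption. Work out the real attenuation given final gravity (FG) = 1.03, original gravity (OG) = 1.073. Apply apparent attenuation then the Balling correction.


AA = (OG−FG)/(OG−1)·100;  RA = AA·0.8192
AA = (1.073 − 1.03)/(1.073 − 1)·100 = 58.9041
RA = 58.9041·0.8192

48.2542 %


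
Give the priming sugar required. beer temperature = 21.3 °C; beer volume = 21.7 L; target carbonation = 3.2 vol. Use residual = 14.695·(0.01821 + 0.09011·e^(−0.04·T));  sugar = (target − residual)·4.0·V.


residual = 14.695·(0.01821 + 0.09011·e^(−0.04·21.3)) = 0.8324
sugar = (3.2 − 0.8324)·4.0·21.7

205.5048 g


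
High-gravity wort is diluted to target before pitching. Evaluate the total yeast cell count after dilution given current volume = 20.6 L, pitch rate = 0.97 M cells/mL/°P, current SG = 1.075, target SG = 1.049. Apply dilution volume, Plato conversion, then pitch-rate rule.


V_w = V·((SG_c−1)/(SG_t−1)−1);  °P = 259 − 259/SG_t;  cells = rate·(V+V_w)·°P
V_w = 20.6·((1.075−1)/(1.049−1)−1) = 10.9306
V_final = 20.6 + 10.9306 = 31.5306
°P = 259 − 259/1.049 = 12.0982
cells = 0.97·31.5306·12.0982

370.0194 billion cells


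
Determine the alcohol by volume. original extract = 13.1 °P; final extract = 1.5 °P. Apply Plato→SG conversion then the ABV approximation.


SG = 259/(259 − P);  ABV = (OG − FG)·131.25
OG = 259/(259 − 13.1) = 1.0533
FG = 259/(259 − 1.5) = 1.0058
ABV = (1.0533 − 1.0058)·131.25

6.2276 % ABV


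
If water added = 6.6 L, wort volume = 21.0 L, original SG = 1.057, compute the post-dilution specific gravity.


SG_new = 1 + (SG_old − 1)·V_old/(V_old + V_water)
pts = (1.057 − 1)·1000·21.0/(21.0 + 6.6) = 43.3696
SG_new = 1 + 43.3696/1000

1.0434


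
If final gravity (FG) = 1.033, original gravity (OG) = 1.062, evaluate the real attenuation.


AA = (OG−FG)/(OG−1)·100;  RA = AA·0.8192
AA = (1.062 − 1.033)/(1.062 − 1)·100 = 46.7742
RA = 46.7742·0.8192

38.3174 %


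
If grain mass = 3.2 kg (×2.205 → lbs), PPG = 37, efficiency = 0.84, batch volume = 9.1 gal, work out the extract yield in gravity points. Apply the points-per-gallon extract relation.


points = lbs × PPG × eff / vol
lbs = 3.2 × 2.205 = 7.0560
points = 7.0560 × 37 × 0.84 / 9.1

24.0990 points


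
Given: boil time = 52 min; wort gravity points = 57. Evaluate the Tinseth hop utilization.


U = 1.65·0.000125^(GP/1000) · (1 − e^(−0.04·t))/4.15
bigness = 1.65·0.000125^(57/1000) = 0.9886
boil_factor = (1 − e^(−0.04·52))/4.15 = 0.2109
U = 0.9886 · 0.2109

0.2085


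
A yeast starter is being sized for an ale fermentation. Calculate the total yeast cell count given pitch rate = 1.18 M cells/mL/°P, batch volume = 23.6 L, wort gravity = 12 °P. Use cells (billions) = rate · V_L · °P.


cells = 1.18 · 23.6 · 12

334.1760 billion cells


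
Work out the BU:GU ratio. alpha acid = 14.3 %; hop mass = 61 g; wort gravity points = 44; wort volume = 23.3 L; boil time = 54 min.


U = 1.65·0.000125^(GP/1000)·(1−e^(−0.04t))/4.15;  IBU = (α/100)·m·U·1000/V;  BU:GU = IBU/GP
U = 1.65·0.000125^(44/1000)·(1−e^(−0.04·54))/4.15 = 0.2369
IBU = (14.3/100)·61·0.2369·1000/23.3 = 88.6734
BU:GU = 88.6734/44

2.0153


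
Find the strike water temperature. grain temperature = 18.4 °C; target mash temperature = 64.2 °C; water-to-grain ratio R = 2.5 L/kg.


T_strike = (0.41/R)·(T_mash − T_grain) + T_mash
T_strike = (0.41/2.5)·(64.2 − 18.4) + 64.2

71.7112 °C


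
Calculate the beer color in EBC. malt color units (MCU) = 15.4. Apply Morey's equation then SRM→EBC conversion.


SRM = 1.4922·MCU^0.6859;  EBC = SRM·1.97
SRM = 1.4922·15.4^0.6859 = 9.7353
EBC = 9.7353·1.97

19.1785 EBC


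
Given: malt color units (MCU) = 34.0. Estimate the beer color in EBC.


SRM = 1.4922·MCU^0.6859;  EBC = SRM·1.97
SRM = 1.4922·34.0^0.6859 = 16.7598
EBC = 16.7598·1.97

33.0168 EBC


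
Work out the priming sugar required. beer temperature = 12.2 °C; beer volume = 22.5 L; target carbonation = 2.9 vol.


residual = 14.695·(0.01821 + 0.09011·e^(−0.04·T));  sugar = (target − residual)·4.0·V
residual = 14.695·(0.01821 + 0.09011·e^(−0.04·12.2)) = 1.0804
sugar = (2.9 − 1.0804)·4.0·22.5

163.7605 g


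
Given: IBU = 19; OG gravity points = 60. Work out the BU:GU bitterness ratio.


BU:GU = IBU / OG_points
BU:GU = 19 / 60

0.3167


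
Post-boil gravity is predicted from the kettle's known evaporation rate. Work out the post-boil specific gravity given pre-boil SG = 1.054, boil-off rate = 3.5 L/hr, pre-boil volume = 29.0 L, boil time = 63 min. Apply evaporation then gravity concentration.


V_post = V_pre − rate·(t/60);  SG_post = 1 + (SG_pre−1)·V_pre/V_post
V_post = 29.0 − 3.5·(63/60) = 25.3250
SG_post = 1 + (1.054 − 1)·29.0/25.3250

1.0618


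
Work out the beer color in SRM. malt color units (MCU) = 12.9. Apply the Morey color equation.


SRM = 1.4922 · MCU^0.6859
SRM = 1.4922 · 12.9^0.6859

8.6215 SRM


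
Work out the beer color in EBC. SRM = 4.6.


EBC = SRM · 1.97
EBC = 4.6 · 1.97

9.0620 EBC


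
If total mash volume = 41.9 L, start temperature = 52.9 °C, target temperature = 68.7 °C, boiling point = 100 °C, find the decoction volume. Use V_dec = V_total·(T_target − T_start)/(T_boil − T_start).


V_dec = 41.9·(68.7 − 52.9)/(100 − 52.9)

14.0556 L


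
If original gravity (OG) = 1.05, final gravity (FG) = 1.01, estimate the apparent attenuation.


AA = (OG − FG)/(OG − 1) · 100
AA = (1.05 − 1.01)/(1.05 − 1) · 100

80.0000 %


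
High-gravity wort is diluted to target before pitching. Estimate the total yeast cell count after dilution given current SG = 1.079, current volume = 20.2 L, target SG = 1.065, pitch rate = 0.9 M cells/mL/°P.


V_w = V·((SG_c−1)/(SG_t−1)−1);  °P = 259 − 259/SG_t;  cells = rate·(V+V_w)·°P
V_w = 20.2·((1.079−1)/(1.065−1)−1) = 4.3508
V_final = 20.2 + 4.3508 = 24.5508
°P = 259 − 259/1.065 = 15.8075
cells = 0.9·24.5508·15.8075

349.2779 billion cells


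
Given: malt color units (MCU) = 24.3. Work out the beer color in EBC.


SRM = 1.4922·MCU^0.6859;  EBC = SRM·1.97
SRM = 1.4922·24.3^0.6859 = 13.3111
EBC = 13.3111·1.97

26.2229 EBC
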